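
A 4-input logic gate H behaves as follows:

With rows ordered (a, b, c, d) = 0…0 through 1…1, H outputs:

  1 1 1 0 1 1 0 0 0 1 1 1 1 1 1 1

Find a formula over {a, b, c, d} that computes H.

H(a, b, c, d) = not ((((((not a and not b) and c) and d) or (((not a and b) and c) and not d)) or (((not a and b) and c) and d)) or (((a and not b) and not c) and not d))

H is 0 on only 4 rows — (0,0,1,1), (0,1,1,0), (0,1,1,1), (1,0,0,0). Writing each as a minterm (¬a·¬b·c·d, ¬a·b·c·¬d, ¬a·b·c·d, a·¬b·¬c·¬d) and OR-ing them characterizes exactly where H=0, so H is the negation of that disjunction.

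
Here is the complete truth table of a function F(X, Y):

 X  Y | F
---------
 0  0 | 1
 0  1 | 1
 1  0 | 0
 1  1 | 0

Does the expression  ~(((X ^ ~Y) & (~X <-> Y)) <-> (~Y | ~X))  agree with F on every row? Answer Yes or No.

Test each input against both F and the formula:
  X=0, Y=0: formula gives 1, F = 1 ✓
  X=0, Y=1: formula gives 1, F = 1 ✓
  X=1, Y=0: formula gives 1, but F = 0 ✗
A single disagreement suffices: at (1,0) they differ, so the formula does not compute F.

No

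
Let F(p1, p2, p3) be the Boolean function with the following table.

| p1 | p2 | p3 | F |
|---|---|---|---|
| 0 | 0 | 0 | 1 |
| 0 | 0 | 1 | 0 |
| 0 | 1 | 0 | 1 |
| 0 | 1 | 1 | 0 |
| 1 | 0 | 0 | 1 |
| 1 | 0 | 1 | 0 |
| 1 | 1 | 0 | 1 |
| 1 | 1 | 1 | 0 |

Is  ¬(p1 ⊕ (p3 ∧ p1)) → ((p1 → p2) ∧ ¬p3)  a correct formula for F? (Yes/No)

Yes

Evaluate ¬(p1 ⊕ (p3 ∧ p1)) → ((p1 → p2) ∧ ¬p3) on each row and compare to F:
  p1=0, p2=0, p3=0: formula gives 1, F = 1 ✓
  p1=0, p2=0, p3=1: formula gives 0, F = 0 ✓
  p1=0, p2=1, p3=0: formula gives 1, F = 1 ✓
  p1=0, p2=1, p3=1: formula gives 0, F = 0 ✓
  p1=1, p2=0, p3=0: formula gives 1, F = 1 ✓
  … (the remaining 3 rows also agree.)
All 8 rows match — the expression computes F exactly.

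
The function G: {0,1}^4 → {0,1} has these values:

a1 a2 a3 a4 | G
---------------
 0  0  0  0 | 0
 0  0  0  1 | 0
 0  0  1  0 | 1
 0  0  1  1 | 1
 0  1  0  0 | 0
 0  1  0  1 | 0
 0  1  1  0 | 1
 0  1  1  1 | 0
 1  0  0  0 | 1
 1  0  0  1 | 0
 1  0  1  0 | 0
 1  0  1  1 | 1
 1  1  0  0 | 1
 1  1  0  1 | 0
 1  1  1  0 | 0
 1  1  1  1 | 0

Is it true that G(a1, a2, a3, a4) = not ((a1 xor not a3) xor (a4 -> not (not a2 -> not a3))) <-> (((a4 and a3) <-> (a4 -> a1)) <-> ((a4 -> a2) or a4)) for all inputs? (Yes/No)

Check the formula against G row by row:
  a1=0, a2=0, a3=0, a4=0: formula gives 0, G = 0 ✓
  a1=0, a2=0, a3=0, a4=1: formula gives 0, G = 0 ✓
  a1=0, a2=0, a3=1, a4=0: formula gives 1, G = 1 ✓
  a1=0, a2=0, a3=1, a4=1: formula gives 1, G = 1 ✓
  …and likewise for the remaining 12 rows.
Every row agrees, so the formula is equivalent.

Yes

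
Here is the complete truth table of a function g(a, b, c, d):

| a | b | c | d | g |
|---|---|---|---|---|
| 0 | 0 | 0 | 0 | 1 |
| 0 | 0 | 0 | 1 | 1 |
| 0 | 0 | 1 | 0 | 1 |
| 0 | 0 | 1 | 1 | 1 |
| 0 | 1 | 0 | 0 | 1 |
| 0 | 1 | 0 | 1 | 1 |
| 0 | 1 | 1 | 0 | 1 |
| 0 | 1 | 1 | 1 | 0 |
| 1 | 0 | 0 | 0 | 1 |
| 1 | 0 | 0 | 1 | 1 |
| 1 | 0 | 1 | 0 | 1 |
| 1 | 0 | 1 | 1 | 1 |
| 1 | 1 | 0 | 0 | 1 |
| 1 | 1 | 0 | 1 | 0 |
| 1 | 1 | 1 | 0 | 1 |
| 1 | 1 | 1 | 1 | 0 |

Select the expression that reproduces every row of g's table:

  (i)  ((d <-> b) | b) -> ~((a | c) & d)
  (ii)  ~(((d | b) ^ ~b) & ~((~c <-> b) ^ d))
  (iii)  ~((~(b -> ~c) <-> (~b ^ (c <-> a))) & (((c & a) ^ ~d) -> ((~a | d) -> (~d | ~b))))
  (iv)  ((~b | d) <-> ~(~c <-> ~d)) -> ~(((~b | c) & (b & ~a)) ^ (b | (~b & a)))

(ii) fails at (0,0,0,0): the formula yields 0, g is 1.
(iii) fails at (0,0,0,0): the formula yields 0, g is 1.
(iv) fails at (0,1,0,0): the formula yields 0, g is 1.
Only (i) survives; checking it on all 16 rows confirms it matches g.

i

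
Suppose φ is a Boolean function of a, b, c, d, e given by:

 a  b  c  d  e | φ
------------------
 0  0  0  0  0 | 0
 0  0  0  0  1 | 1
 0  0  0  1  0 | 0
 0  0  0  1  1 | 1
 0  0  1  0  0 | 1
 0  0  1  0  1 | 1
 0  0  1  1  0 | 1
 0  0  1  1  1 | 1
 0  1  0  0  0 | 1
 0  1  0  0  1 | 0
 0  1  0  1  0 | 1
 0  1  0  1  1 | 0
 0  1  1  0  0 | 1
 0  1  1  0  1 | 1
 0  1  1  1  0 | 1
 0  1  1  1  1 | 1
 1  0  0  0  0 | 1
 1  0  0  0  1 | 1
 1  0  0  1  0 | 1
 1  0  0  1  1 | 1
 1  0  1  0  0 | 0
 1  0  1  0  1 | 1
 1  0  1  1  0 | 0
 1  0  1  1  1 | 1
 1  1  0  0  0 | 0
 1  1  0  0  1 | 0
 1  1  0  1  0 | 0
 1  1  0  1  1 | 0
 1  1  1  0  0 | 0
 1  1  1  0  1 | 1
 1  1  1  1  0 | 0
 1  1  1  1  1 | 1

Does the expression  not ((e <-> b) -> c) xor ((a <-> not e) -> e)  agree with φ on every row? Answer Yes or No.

Check the formula against φ row by row:
  a=0, b=0, c=0, d=0, e=0: formula gives 0, φ = 0 ✓
  a=0, b=0, c=0, d=0, e=1: formula gives 1, φ = 1 ✓
  a=0, b=0, c=0, d=1, e=0: formula gives 0, φ = 0 ✓
  a=0, b=0, c=0, d=1, e=1: formula gives 1, φ = 1 ✓
  … (the remaining 28 rows also agree.)
No disagreement on any input; they are logically equivalent.

Yes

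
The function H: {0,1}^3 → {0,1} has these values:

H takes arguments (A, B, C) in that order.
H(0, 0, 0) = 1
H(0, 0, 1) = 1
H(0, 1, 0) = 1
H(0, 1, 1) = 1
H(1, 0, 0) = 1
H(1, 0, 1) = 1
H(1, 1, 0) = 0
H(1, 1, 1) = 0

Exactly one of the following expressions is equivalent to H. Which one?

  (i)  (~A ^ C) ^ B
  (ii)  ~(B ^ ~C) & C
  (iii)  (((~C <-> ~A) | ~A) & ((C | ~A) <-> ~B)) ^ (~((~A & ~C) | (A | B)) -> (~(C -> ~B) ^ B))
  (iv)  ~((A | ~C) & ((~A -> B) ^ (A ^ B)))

iv

(i) fails at (0,0,1): the formula yields 0, H is 1.
(ii) fails at (0,0,0): the formula yields 0, H is 1.
(iii) fails at (0,0,0): the formula yields 0, H is 1.
Only (iv) survives; checking it on all 8 rows confirms it matches H.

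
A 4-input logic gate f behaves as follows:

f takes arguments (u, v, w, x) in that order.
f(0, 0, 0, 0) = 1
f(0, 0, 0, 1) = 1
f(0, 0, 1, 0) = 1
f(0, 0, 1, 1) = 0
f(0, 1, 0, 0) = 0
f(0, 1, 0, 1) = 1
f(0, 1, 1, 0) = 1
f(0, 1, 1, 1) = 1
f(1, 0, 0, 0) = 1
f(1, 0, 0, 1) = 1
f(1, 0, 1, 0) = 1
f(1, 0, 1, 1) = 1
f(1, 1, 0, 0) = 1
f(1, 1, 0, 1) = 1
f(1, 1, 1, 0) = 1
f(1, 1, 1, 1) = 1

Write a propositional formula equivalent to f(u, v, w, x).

There are just 2 zero rows: (0,0,1,1), (0,1,0,0). Their minterms are ¬u·¬v·w·x, ¬u·v·¬w·¬x; the OR of those covers precisely the 0-outputs, and negating it yields f.

f(u, v, w, x) = ¬((((¬u ∧ ¬v) ∧ w) ∧ x) ∨ (((¬u ∧ v) ∧ ¬w) ∧ ¬x))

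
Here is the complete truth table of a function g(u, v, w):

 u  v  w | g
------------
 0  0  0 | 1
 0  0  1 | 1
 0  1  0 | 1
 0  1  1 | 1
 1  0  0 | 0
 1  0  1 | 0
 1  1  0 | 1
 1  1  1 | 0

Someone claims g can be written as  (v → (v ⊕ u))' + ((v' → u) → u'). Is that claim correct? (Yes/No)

No

Test each input against both g and the formula:
  u=0, v=0, w=0: formula gives 1, g = 1 ✓
  u=0, v=0, w=1: formula gives 1, g = 1 ✓
  u=0, v=1, w=0: formula gives 1, g = 1 ✓
  u=0, v=1, w=1: formula gives 1, g = 1 ✓
  u=1, v=0, w=0: formula gives 0, g = 0 ✓
  …
  u=1, v=1, w=1: formula gives 1, but g = 0 ✗
Since they disagree at (1,1,1), the expression is not a correct formula for g.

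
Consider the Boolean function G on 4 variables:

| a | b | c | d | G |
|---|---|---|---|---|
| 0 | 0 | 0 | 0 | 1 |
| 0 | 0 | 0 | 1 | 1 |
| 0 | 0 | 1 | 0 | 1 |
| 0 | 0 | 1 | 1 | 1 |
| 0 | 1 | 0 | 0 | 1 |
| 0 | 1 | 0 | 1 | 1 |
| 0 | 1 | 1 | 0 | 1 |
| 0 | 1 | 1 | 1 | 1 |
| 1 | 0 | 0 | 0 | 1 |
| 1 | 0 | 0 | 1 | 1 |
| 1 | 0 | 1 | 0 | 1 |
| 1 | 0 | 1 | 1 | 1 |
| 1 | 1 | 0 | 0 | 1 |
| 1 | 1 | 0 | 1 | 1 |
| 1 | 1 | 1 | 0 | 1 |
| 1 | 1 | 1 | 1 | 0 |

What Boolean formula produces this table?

The output is 0 only when every input is 1 — NAND of all inputs.

G(a, b, c, d) = not (((a and b) and c) and d)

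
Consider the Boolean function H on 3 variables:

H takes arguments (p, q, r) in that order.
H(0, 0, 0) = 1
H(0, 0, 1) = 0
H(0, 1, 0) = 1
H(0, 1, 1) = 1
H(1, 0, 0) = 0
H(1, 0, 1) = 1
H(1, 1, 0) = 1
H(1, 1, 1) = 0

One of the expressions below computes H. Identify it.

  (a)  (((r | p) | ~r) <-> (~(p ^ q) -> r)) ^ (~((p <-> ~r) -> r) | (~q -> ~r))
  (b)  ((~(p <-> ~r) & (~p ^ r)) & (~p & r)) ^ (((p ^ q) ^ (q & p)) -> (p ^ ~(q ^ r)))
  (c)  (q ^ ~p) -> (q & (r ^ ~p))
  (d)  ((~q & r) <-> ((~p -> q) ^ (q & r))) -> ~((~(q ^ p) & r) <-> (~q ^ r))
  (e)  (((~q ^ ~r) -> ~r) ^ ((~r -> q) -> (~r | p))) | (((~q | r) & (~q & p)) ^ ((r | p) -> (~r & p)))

(a) disagrees with H on (0,0,1) (formula → 1, table → 0); rule it out.
(b) disagrees with H on (0,0,1) (formula → 1, table → 0); rule it out.
(c) disagrees with H on (0,0,0) (formula → 0, table → 1); rule it out.
(d) disagrees with H on (0,0,1) (formula → 1, table → 0); rule it out.
(e) is the remaining candidate, and it agrees with H on all 8 inputs.

e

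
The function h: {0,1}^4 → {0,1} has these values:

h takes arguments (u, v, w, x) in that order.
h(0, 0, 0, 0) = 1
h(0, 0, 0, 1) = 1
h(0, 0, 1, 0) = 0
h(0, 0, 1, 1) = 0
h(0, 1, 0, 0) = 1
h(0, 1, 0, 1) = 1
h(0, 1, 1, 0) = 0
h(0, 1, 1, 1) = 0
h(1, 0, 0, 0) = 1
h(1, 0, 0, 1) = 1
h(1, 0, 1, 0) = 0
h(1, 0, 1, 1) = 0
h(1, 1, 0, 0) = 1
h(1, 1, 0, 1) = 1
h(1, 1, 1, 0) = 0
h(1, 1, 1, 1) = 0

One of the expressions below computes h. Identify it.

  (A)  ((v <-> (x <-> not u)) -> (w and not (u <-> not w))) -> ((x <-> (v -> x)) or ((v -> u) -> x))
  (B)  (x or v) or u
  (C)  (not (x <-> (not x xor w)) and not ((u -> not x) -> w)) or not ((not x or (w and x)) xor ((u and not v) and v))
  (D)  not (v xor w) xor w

(A) disagrees with h on (0,0,1,0) (formula → 1, table → 0); rule it out.
(B) disagrees with h on (0,0,0,0) (formula → 0, table → 1); rule it out.
(D) disagrees with h on (0,0,1,0) (formula → 1, table → 0); rule it out.
(C) is the remaining candidate, and it agrees with h on all 16 inputs.

C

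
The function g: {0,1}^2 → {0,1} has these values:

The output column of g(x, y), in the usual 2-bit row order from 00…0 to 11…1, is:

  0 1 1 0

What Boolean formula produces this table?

The output is 1 exactly when an odd number of inputs are 1 — the 2-way XOR (parity).

g(x, y) = x ⊕ y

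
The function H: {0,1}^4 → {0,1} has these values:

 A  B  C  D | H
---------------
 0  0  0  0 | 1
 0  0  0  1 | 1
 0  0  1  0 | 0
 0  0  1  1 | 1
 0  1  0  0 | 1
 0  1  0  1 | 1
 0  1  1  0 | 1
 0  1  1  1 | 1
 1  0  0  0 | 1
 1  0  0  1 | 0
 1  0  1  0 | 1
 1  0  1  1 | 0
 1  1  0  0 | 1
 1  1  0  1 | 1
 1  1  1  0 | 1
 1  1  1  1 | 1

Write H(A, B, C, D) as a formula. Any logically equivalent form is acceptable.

H is 0 on only 3 rows — (0,0,1,0), (1,0,0,1), (1,0,1,1). Writing each as a minterm (¬A·¬B·C·¬D, A·¬B·¬C·D, A·¬B·C·D) and OR-ing them characterizes exactly where H=0, so H is the negation of that disjunction.

H(A, B, C, D) = NOT (((((NOT A AND NOT B) AND C) AND NOT D) OR (((A AND NOT B) AND NOT C) AND D)) OR (((A AND NOT B) AND C) AND D))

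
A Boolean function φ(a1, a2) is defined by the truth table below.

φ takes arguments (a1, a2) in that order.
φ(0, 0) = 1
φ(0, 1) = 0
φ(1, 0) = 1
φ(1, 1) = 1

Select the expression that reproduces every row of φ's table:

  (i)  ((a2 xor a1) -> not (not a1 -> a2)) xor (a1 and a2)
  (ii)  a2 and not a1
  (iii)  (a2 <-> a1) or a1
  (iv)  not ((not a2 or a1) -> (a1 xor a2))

iii

(i) disagrees with φ on (1,0) (formula → 0, table → 1); rule it out.
(ii) disagrees with φ on (0,0) (formula → 0, table → 1); rule it out.
(iv) disagrees with φ on (1,0) (formula → 0, table → 1); rule it out.
Only (iii) survives; checking it on all 4 rows confirms it matches φ.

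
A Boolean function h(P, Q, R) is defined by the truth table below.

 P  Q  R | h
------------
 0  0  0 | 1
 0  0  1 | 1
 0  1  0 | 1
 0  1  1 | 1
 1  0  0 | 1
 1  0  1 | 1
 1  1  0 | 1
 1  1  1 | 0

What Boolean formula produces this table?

h is 0 on exactly one input, (1,1,1), whose minterm is P·Q·R. So h is the negation of that single conjunction.

h(P, Q, R) = ¬((P ∧ Q) ∧ R)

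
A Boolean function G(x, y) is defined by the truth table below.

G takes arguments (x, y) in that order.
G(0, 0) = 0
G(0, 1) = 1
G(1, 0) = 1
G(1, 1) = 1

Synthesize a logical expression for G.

G(x, y) = x ∨ y

The output is 1 whenever at least one input is 1 — the OR of all inputs.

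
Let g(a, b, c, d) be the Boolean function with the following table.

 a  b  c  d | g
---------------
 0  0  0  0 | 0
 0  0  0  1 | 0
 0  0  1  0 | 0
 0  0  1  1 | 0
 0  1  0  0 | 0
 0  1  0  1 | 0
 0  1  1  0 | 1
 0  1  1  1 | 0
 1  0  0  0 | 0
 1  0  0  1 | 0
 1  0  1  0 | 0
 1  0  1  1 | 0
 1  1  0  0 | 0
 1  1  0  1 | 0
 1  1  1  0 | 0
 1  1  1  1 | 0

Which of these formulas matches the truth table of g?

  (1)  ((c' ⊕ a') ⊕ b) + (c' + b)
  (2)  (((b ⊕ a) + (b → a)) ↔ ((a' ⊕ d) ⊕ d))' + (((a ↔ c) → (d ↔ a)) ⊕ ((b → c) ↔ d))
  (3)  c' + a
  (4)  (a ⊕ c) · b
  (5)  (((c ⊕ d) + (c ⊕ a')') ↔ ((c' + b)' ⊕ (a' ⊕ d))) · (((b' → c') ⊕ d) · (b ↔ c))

5

(1) fails at (0,0,0,0): the formula yields 1, g is 0.
(2) fails at (0,0,0,0): the formula yields 1, g is 0.
(3) fails at (0,0,0,0): the formula yields 1, g is 0.
(4) fails at (0,1,1,1): the formula yields 1, g is 0.
That leaves (5). Evaluating it on every row reproduces the table of g exactly.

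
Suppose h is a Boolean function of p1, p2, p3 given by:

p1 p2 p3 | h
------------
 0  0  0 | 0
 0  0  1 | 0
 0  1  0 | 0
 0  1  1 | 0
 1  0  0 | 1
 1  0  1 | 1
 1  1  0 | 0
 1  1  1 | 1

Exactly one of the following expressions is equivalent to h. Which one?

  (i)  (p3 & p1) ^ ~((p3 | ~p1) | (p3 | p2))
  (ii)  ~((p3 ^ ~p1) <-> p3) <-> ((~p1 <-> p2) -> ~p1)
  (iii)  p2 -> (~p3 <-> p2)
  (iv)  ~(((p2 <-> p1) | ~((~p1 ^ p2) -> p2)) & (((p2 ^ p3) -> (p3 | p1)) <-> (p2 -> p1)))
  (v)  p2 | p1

i

(ii) fails at (0,0,0): the formula yields 1, h is 0.
(iii) fails at (0,0,0): the formula yields 1, h is 0.
(iv) fails at (0,1,0): the formula yields 1, h is 0.
(v) fails at (0,1,0): the formula yields 1, h is 0.
Only (i) survives; checking it on all 8 rows confirms it matches h.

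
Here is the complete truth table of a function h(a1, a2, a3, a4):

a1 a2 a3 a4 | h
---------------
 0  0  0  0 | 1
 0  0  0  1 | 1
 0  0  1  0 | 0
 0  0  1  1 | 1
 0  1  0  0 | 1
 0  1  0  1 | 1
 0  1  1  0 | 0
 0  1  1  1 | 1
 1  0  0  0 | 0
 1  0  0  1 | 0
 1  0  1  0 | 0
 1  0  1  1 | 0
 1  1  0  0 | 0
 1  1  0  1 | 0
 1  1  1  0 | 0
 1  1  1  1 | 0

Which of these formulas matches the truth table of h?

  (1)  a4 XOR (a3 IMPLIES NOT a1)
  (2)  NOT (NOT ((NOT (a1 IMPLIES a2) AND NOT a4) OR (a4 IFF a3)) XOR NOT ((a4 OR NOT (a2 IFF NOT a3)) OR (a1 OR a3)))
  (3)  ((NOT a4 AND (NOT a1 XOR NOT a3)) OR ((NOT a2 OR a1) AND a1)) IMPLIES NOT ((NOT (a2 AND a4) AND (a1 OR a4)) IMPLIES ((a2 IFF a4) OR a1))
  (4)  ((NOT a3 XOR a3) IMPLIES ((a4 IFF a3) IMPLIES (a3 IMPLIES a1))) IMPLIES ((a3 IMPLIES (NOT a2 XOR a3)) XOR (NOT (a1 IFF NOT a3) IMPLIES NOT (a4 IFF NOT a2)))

(1) disagrees with h on (0,0,0,1) (formula → 0, table → 1); rule it out.
(2) disagrees with h on (0,0,0,1) (formula → 0, table → 1); rule it out.
(4) disagrees with h on (0,0,0,0) (formula → 0, table → 1); rule it out.
That leaves (3). Evaluating it on every row reproduces the table of h exactly.

3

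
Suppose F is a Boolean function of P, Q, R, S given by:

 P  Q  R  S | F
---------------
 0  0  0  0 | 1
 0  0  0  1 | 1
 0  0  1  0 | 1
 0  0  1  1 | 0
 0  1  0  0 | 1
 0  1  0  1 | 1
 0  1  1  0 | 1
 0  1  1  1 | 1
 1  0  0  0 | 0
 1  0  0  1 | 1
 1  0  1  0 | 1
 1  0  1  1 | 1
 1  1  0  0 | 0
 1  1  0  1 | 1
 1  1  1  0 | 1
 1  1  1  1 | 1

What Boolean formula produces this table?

F(P, Q, R, S) = (((((P' · Q') · R) · S) + (((P · Q') · R') · S')) + (((P · Q) · R') · S'))'

There are just 3 zero rows: (0,0,1,1), (1,0,0,0), (1,1,0,0). Their minterms are ¬P·¬Q·R·S, P·¬Q·¬R·¬S, P·Q·¬R·¬S; the OR of those covers precisely the 0-outputs, and negating it yields F.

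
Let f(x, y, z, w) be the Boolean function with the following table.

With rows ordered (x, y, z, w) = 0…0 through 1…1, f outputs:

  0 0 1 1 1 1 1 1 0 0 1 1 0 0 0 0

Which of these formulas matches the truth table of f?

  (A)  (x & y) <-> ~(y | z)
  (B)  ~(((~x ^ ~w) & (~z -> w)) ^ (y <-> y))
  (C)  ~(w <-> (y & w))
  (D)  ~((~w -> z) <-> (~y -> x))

A

(B) disagrees with f on (0,0,0,1) (formula → 1, table → 0); rule it out.
(C) disagrees with f on (0,0,0,1) (formula → 1, table → 0); rule it out.
(D) disagrees with f on (0,0,0,1) (formula → 1, table → 0); rule it out.
Only (A) survives; checking it on all 16 rows confirms it matches f.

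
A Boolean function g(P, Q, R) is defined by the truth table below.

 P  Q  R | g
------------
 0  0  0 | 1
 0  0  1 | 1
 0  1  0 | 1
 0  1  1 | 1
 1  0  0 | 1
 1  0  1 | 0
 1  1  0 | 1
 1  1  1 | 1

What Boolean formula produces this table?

g(P, Q, R) = ((P · Q') · R)'

Only row (1,0,1) gives 0. So g is 1 everywhere except there — the complement of the minterm P·¬Q·R.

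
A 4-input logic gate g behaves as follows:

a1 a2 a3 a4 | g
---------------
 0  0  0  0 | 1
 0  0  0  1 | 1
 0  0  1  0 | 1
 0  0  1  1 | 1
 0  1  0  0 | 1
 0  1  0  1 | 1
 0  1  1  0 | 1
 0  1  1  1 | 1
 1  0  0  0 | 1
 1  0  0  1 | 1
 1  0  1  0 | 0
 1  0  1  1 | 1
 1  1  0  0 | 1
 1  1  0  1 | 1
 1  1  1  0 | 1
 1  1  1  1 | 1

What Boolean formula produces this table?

g(a1, a2, a3, a4) = (((a1 · a2') · a3) · a4')'

Only row (1,0,1,0) gives 0. So g is 1 everywhere except there — the complement of the minterm a1·¬a2·a3·¬a4.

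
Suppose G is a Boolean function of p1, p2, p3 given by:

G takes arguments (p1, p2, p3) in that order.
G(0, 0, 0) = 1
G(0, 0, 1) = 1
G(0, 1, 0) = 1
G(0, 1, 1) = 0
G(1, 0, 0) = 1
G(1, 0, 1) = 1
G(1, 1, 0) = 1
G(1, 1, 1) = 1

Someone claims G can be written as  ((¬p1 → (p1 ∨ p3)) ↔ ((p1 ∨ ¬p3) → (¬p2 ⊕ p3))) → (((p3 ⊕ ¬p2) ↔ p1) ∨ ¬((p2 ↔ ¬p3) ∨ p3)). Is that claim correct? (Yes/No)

Evaluate ((¬p1 → (p1 ∨ p3)) ↔ ((p1 ∨ ¬p3) → (¬p2 ⊕ p3))) → (((p3 ⊕ ¬p2) ↔ p1) ∨ ¬((p2 ↔ ¬p3) ∨ p3)) on each row and compare to G:
  p1=0, p2=0, p3=0: formula gives 1, G = 1 ✓
  p1=0, p2=0, p3=1: formula gives 1, G = 1 ✓
  p1=0, p2=1, p3=0: formula gives 1, G = 1 ✓
  p1=0, p2=1, p3=1: formula gives 0, G = 0 ✓
  p1=1, p2=0, p3=0: formula gives 1, G = 1 ✓
  … (the remaining 3 rows also agree.)
No disagreement on any input; they are logically equivalent.

Yes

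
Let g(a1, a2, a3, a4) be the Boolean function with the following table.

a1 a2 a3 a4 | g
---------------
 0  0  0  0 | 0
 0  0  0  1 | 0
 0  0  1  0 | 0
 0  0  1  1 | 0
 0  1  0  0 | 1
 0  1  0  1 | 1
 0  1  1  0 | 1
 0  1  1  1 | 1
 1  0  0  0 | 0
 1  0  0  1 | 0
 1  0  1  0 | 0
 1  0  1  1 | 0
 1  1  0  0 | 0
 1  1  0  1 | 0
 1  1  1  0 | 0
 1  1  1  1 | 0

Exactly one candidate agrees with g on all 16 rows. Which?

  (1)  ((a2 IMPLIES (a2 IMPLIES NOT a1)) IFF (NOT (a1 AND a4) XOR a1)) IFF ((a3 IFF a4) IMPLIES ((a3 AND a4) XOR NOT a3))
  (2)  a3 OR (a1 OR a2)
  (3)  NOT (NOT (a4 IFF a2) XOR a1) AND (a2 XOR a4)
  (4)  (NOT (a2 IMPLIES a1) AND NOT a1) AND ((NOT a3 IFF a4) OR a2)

(1): at (0,0,0,0) it gives 1, but g = 0 — eliminated.
(2): at (0,0,1,0) it gives 1, but g = 0 — eliminated.
(3): at (0,1,0,0) it gives 0, but g = 1 — eliminated.
Only (4) survives; checking it on all 16 rows confirms it matches g.

4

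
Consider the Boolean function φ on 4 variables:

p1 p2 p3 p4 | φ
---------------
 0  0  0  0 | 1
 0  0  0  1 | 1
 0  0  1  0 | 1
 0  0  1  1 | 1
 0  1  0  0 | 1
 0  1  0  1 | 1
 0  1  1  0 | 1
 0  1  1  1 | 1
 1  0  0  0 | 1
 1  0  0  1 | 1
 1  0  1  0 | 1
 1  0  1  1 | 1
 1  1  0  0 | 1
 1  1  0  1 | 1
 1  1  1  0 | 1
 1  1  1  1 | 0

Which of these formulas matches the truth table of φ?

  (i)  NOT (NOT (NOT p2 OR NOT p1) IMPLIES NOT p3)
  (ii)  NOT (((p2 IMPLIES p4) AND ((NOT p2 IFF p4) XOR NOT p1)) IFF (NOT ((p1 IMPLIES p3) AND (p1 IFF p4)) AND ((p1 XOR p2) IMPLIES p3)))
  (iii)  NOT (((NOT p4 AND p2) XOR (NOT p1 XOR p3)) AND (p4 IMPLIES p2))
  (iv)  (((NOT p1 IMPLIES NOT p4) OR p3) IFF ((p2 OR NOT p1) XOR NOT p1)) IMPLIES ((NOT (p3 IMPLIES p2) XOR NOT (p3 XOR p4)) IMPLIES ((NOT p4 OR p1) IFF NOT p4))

iv

(i) disagrees with φ on (0,0,0,0) (formula → 0, table → 1); rule it out.
(ii) disagrees with φ on (0,1,0,0) (formula → 0, table → 1); rule it out.
(iii) disagrees with φ on (0,0,0,0) (formula → 0, table → 1); rule it out.
Only (iv) survives; checking it on all 16 rows confirms it matches φ.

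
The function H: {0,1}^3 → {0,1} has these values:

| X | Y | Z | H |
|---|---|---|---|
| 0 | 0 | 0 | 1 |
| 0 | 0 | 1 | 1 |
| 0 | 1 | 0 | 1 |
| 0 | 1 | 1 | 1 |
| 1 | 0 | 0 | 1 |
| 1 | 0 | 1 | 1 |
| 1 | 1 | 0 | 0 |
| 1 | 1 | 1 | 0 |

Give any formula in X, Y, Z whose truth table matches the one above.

H is 0 on only 2 rows — (1,1,0), (1,1,1). Writing each as a minterm (X·Y·¬Z, X·Y·Z) and OR-ing them characterizes exactly where H=0, so H is the negation of that disjunction.

H(X, Y, Z) = NOT (((X AND Y) AND NOT Z) OR ((X AND Y) AND Z))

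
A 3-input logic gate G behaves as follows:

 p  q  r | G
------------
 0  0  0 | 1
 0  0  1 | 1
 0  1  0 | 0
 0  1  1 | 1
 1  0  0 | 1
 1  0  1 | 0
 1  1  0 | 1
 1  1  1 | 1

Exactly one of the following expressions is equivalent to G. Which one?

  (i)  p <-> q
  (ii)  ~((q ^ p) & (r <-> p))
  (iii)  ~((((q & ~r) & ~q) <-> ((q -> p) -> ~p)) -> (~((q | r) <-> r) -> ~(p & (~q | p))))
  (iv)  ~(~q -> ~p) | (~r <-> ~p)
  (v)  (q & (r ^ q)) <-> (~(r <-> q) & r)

ii

(i) fails at (0,1,1): the formula yields 0, G is 1.
(iii) fails at (0,0,0): the formula yields 0, G is 1.
(iv) fails at (0,0,1): the formula yields 0, G is 1.
(v) fails at (0,0,1): the formula yields 0, G is 1.
That leaves (ii). Evaluating it on every row reproduces the table of G exactly.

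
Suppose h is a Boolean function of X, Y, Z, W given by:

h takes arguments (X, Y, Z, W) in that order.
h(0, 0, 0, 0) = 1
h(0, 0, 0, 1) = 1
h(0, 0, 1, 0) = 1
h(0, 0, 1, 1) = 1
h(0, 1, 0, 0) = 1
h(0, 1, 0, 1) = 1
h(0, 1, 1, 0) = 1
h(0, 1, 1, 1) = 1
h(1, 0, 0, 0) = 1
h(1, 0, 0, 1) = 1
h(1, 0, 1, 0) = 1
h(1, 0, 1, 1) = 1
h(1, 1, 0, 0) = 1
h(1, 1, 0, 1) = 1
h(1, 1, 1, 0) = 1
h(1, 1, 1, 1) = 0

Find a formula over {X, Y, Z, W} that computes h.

The output is 0 only when every input is 1 — NAND of all inputs.

h(X, Y, Z, W) = ¬(((X ∧ Y) ∧ Z) ∧ W)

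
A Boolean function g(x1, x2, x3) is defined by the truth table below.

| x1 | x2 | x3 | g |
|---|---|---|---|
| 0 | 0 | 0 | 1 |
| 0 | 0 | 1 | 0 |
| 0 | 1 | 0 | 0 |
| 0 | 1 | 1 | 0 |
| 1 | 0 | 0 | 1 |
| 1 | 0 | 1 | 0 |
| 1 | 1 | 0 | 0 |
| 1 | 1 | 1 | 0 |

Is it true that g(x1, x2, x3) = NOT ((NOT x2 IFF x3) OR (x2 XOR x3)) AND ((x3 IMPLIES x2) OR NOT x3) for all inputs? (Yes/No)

Test each input against both g and the formula:
  x1=0, x2=0, x3=0: formula gives 1, g = 1 ✓
  x1=0, x2=0, x3=1: formula gives 0, g = 0 ✓
  x1=0, x2=1, x3=0: formula gives 0, g = 0 ✓
  x1=0, x2=1, x3=1: formula gives 1, but g = 0 ✗
Since they disagree at (0,1,1), the expression is not a correct formula for g.

No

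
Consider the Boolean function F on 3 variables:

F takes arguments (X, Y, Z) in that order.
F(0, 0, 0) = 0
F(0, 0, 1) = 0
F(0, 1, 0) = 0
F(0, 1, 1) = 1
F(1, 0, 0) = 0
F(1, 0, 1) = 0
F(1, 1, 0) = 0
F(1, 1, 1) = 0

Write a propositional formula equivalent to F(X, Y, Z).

Only row (0,1,1) gives 1. That row's minterm ¬X·Y·Z is F directly.

F(X, Y, Z) = (NOT X AND Y) AND Z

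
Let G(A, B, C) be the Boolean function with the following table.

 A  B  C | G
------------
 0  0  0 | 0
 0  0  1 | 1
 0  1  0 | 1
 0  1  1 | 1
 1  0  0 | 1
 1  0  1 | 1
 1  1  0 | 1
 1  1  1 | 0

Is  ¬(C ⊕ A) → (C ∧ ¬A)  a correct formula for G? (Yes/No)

Test each input against both G and the formula:
  A=0, B=0, C=0: formula gives 0, G = 0 ✓
  A=0, B=0, C=1: formula gives 1, G = 1 ✓
  A=0, B=1, C=0: formula gives 0, but G = 1 ✗
Row (0,1,0) is a counterexample, so the formula is not equivalent to G.

No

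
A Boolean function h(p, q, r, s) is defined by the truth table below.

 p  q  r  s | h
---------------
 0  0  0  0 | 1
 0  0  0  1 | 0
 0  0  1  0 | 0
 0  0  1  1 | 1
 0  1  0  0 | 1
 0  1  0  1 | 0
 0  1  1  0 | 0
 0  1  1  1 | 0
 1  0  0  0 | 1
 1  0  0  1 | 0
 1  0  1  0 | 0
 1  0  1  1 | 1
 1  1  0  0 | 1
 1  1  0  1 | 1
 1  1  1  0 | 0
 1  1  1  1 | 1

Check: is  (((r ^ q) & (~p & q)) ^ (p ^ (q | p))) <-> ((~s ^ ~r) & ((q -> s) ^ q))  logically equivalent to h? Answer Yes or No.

Check the formula against h row by row:
  p=0, q=0, r=0, s=0: formula gives 1, h = 1 ✓
  p=0, q=0, r=0, s=1: formula gives 0, h = 0 ✓
  p=0, q=0, r=1, s=0: formula gives 0, h = 0 ✓
  p=0, q=0, r=1, s=1: formula gives 1, h = 1 ✓
  …
  p=0, q=1, r=0, s=1: formula gives 1, but h = 0 ✗
A single disagreement suffices: at (0,1,0,1) they differ, so the formula does not compute h.

No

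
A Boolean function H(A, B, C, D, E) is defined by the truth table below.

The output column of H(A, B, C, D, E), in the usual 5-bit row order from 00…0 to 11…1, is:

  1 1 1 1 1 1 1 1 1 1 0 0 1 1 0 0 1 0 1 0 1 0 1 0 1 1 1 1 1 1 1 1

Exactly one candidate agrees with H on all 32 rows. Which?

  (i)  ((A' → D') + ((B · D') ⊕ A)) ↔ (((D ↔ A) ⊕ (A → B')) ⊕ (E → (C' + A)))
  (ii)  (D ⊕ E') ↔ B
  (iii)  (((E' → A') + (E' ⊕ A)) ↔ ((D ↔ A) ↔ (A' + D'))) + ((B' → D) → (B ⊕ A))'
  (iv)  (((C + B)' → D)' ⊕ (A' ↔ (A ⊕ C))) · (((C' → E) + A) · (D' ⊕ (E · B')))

(i): at (0,0,1,0,1) it gives 0, but H = 1 — eliminated.
(ii): at (0,0,0,0,0) it gives 0, but H = 1 — eliminated.
(iv): at (0,0,0,0,0) it gives 0, but H = 1 — eliminated.
Only (iii) survives; checking it on all 32 rows confirms it matches H.

iii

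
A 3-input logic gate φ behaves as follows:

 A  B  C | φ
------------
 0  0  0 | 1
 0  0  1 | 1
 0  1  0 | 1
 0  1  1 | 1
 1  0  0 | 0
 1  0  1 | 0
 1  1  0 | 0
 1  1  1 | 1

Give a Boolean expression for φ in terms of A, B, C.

φ(A, B, C) = NOT ((((A AND NOT B) AND NOT C) OR ((A AND NOT B) AND C)) OR ((A AND B) AND NOT C))

There are just 3 zero rows: (1,0,0), (1,0,1), (1,1,0). Their minterms are A·¬B·¬C, A·¬B·C, A·B·¬C; the OR of those covers precisely the 0-outputs, and negating it yields φ.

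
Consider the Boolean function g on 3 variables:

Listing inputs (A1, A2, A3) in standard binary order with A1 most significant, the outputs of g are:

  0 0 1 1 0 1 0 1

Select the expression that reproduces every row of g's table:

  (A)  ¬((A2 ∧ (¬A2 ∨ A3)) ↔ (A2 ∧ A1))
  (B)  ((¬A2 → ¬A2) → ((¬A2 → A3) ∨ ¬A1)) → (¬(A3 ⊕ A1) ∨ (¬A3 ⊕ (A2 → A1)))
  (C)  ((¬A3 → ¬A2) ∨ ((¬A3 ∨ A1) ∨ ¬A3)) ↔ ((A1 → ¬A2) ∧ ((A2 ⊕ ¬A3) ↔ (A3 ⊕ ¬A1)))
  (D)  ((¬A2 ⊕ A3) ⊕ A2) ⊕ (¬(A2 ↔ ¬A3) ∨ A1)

D

(A) disagrees with g on (0,1,0) (formula → 0, table → 1); rule it out.
(B) disagrees with g on (0,0,0) (formula → 1, table → 0); rule it out.
(C) disagrees with g on (0,0,0) (formula → 1, table → 0); rule it out.
That leaves (D). Evaluating it on every row reproduces the table of g exactly.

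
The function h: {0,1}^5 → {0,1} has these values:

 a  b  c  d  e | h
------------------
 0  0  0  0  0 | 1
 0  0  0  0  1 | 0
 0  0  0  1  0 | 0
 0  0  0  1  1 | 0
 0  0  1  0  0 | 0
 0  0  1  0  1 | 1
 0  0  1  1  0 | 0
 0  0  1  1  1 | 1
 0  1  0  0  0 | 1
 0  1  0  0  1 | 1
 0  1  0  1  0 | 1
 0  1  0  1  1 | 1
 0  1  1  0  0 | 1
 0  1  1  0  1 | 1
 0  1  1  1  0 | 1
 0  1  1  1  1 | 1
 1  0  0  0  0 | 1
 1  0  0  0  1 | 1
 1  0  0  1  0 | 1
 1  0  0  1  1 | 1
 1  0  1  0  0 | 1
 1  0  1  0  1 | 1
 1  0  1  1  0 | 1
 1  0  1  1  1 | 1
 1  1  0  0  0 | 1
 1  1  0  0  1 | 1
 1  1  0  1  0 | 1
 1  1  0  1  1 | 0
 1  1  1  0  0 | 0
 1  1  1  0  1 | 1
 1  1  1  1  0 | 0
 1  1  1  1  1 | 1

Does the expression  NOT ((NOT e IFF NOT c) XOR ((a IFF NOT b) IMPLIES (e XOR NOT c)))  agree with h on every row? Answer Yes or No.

Check the formula against h row by row:
  a=0, b=0, c=0, d=0, e=0: formula gives 1, h = 1 ✓
  a=0, b=0, c=0, d=0, e=1: formula gives 0, h = 0 ✓
  a=0, b=0, c=0, d=1, e=0: formula gives 1, but h = 0 ✗
Row (0,0,0,1,0) is a counterexample, so the formula is not equivalent to h.

No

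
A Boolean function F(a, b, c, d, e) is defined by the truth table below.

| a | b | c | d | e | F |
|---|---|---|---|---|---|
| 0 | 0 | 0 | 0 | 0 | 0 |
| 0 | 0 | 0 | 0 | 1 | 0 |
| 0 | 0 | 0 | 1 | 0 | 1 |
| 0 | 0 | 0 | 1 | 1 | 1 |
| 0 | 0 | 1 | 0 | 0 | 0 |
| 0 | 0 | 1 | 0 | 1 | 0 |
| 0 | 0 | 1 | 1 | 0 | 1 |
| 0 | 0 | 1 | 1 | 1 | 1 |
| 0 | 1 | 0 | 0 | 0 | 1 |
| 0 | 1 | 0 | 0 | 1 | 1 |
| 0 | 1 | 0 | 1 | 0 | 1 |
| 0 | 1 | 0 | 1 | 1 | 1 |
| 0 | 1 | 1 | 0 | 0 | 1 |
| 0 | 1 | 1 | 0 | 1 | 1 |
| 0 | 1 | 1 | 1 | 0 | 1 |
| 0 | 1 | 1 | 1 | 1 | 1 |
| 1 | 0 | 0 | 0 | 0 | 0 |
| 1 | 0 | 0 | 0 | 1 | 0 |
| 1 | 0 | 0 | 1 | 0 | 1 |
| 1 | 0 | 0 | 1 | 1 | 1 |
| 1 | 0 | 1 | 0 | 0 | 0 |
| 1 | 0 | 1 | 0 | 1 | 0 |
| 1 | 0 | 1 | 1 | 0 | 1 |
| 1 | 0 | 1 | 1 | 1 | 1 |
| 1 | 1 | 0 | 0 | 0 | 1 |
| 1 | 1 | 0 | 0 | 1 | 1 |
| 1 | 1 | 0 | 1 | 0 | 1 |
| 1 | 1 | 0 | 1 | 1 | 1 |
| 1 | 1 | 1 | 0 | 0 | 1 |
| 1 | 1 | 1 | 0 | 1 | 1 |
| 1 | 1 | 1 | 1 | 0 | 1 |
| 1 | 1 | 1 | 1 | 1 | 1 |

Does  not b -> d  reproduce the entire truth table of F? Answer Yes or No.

Yes

Evaluate not b -> d on each row and compare to F:
  a=0, b=0, c=0, d=0, e=0: formula gives 0, F = 0 ✓
  a=0, b=0, c=0, d=0, e=1: formula gives 0, F = 0 ✓
  a=0, b=0, c=0, d=1, e=0: formula gives 1, F = 1 ✓
  a=0, b=0, c=0, d=1, e=1: formula gives 1, F = 1 ✓
  …and likewise for the remaining 28 rows.
Every row agrees, so the formula is equivalent.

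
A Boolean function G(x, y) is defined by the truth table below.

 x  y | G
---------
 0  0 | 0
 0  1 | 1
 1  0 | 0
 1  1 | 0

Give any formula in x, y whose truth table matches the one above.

G(x, y) = not x and y

G is 1 on exactly one input, (0,1), whose minterm is ¬x·y. So G is just that conjunction.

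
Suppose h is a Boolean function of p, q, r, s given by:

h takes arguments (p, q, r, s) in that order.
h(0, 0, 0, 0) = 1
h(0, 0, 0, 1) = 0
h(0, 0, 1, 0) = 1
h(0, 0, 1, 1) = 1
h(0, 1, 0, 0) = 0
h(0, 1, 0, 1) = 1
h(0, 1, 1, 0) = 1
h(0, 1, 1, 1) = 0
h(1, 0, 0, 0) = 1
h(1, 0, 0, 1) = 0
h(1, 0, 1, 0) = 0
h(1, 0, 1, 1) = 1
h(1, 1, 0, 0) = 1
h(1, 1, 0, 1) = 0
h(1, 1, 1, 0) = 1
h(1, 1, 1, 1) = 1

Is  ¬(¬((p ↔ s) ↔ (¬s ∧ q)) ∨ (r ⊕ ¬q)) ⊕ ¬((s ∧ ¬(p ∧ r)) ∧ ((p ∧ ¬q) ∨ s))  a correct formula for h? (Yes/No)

Yes

Check the formula against h row by row:
  p=0, q=0, r=0, s=0: formula gives 1, h = 1 ✓
  p=0, q=0, r=0, s=1: formula gives 0, h = 0 ✓
  p=0, q=0, r=1, s=0: formula gives 1, h = 1 ✓
  p=0, q=0, r=1, s=1: formula gives 1, h = 1 ✓
  … (the remaining 12 rows also agree.)
Every row agrees, so the formula is equivalent.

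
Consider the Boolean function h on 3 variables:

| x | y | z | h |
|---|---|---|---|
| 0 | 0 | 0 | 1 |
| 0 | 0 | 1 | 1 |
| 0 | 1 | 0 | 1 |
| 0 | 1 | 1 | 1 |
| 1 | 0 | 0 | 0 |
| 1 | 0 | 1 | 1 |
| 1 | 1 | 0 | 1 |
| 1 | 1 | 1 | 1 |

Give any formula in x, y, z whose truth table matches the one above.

h is 0 on exactly one input, (1,0,0), whose minterm is x·¬y·¬z. So h is the negation of that single conjunction.

h(x, y, z) = ¬((x ∧ ¬y) ∧ ¬z)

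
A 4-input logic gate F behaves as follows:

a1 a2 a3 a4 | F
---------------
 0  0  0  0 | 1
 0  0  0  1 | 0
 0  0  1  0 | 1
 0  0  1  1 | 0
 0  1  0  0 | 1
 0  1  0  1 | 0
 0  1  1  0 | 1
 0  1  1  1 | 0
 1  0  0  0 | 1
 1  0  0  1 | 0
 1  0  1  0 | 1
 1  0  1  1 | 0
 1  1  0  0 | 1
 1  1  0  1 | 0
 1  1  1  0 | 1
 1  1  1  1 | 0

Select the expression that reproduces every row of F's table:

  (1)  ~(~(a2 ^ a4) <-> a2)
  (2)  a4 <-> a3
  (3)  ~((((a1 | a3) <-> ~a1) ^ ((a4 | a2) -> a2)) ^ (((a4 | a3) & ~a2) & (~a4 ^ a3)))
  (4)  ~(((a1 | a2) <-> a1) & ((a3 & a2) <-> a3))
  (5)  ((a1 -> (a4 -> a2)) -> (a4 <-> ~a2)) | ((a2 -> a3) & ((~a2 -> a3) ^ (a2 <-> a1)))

(2) fails at (0,0,1,0): the formula yields 0, F is 1.
(3) fails at (0,0,0,0): the formula yields 0, F is 1.
(4) fails at (0,0,0,0): the formula yields 0, F is 1.
(5) fails at (0,0,0,1): the formula yields 1, F is 0.
(1) is the remaining candidate, and it agrees with F on all 16 inputs.

1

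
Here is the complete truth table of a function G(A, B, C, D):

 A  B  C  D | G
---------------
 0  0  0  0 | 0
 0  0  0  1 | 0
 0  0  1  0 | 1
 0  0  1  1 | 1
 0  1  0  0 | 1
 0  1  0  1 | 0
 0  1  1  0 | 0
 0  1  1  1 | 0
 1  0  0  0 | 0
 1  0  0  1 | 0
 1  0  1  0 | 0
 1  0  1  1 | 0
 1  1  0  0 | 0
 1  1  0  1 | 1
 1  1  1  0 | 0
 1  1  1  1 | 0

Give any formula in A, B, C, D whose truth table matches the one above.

G(A, B, C, D) = (((((NOT A AND NOT B) AND C) AND NOT D) OR (((NOT A AND NOT B) AND C) AND D)) OR (((NOT A AND B) AND NOT C) AND NOT D)) OR (((A AND B) AND NOT C) AND D)

G=1 on 4 inputs: (0,0,1,0), (0,0,1,1), (0,1,0,0), (1,1,0,1). Reading each as a conjunction of literals (¬A·¬B·C·¬D, ¬A·¬B·C·D, ¬A·B·¬C·¬D, A·B·¬C·D) and taking the OR gives the canonical DNF.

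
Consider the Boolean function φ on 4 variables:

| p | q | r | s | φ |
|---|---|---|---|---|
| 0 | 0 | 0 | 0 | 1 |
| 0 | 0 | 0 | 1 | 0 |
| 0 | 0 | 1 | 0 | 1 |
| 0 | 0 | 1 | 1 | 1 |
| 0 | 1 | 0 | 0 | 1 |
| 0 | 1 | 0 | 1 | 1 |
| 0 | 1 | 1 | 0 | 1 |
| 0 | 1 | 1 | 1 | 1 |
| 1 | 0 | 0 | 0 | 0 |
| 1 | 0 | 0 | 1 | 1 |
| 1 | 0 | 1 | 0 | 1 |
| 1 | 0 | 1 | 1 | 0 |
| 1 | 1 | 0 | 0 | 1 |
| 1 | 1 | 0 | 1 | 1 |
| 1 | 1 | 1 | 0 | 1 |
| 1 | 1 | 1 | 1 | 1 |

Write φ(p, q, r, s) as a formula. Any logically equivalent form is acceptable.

There are just 3 zero rows: (0,0,0,1), (1,0,0,0), (1,0,1,1). Their minterms are ¬p·¬q·¬r·s, p·¬q·¬r·¬s, p·¬q·r·s; the OR of those covers precisely the 0-outputs, and negating it yields φ.

φ(p, q, r, s) = ~(((((~p & ~q) & ~r) & s) | (((p & ~q) & ~r) & ~s)) | (((p & ~q) & r) & s))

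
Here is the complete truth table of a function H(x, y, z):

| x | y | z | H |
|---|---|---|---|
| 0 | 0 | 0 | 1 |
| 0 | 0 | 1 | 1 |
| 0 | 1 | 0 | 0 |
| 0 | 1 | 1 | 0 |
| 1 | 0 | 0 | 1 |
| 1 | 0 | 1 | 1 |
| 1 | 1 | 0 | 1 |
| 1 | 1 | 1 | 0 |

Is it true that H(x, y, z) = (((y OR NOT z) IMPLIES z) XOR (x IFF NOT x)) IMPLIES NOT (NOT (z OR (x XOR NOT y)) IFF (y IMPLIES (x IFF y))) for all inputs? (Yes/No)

Evaluate (((y OR NOT z) IMPLIES z) XOR (x IFF NOT x)) IMPLIES NOT (NOT (z OR (x XOR NOT y)) IFF (y IMPLIES (x IFF y))) on each row and compare to H:
  x=0, y=0, z=0: formula gives 1, H = 1 ✓
  x=0, y=0, z=1: formula gives 1, H = 1 ✓
  x=0, y=1, z=0: formula gives 1, but H = 0 ✗
A single disagreement suffices: at (0,1,0) they differ, so the formula does not compute H.

No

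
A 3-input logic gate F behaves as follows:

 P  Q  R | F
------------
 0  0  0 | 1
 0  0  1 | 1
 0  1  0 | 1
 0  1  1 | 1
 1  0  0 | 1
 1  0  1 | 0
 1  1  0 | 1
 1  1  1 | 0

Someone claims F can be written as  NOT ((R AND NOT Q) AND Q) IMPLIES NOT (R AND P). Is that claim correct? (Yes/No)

Check the formula against F row by row:
  P=0, Q=0, R=0: formula gives 1, F = 1 ✓
  P=0, Q=0, R=1: formula gives 1, F = 1 ✓
  P=0, Q=1, R=0: formula gives 1, F = 1 ✓
  P=0, Q=1, R=1: formula gives 1, F = 1 ✓
  P=1, Q=0, R=0: formula gives 1, F = 1 ✓
  … (the remaining 3 rows also agree.)
No disagreement on any input; they are logically equivalent.

Yes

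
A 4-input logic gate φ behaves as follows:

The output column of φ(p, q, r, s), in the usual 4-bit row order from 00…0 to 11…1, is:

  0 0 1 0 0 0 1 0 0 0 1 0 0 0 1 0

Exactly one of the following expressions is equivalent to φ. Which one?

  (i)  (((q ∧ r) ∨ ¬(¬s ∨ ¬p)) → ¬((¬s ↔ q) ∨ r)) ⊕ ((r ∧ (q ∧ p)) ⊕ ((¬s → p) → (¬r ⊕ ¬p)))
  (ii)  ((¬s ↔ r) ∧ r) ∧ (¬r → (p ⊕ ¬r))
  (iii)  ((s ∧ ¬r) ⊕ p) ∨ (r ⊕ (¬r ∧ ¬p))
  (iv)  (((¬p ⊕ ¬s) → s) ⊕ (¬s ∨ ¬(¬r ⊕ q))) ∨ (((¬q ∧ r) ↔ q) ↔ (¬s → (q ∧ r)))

ii

(i) fails at (0,0,0,1): the formula yields 1, φ is 0.
(iii) fails at (0,0,0,0): the formula yields 1, φ is 0.
(iv) fails at (0,0,0,1): the formula yields 1, φ is 0.
That leaves (ii). Evaluating it on every row reproduces the table of φ exactly.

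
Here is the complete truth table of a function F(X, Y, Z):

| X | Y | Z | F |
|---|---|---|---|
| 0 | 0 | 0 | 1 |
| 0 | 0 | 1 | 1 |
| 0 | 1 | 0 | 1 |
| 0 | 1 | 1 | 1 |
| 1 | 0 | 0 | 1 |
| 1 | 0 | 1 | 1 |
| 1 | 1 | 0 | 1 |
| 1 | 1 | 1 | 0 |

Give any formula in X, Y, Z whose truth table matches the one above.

The output is 0 only when every input is 1 — NAND of all inputs.

F(X, Y, Z) = ¬((X ∧ Y) ∧ Z)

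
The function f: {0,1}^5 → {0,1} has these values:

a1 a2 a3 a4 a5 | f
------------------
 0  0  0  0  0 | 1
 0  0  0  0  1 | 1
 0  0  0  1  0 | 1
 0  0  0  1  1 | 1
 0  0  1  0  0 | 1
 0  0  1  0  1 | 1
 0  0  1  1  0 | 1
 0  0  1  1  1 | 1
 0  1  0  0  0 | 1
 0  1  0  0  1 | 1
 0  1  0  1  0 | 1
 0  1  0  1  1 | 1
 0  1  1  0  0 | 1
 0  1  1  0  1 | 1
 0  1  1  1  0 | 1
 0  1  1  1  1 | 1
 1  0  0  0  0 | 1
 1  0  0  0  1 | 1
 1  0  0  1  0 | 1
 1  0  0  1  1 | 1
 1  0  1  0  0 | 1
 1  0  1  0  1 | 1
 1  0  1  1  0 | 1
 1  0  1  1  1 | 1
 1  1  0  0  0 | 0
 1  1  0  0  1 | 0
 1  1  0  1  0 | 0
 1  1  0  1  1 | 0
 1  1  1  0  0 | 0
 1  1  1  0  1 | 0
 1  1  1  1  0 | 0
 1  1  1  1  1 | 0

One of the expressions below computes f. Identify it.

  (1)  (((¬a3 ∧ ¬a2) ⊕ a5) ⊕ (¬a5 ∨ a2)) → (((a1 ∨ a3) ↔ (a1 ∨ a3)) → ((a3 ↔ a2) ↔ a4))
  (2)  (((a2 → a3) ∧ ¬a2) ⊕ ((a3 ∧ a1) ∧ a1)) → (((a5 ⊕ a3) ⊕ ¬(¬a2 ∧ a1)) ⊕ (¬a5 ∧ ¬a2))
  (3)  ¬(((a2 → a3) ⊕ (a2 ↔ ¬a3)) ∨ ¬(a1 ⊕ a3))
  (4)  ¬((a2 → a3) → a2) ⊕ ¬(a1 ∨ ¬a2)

(1) fails at (0,0,1,1,0): the formula yields 0, f is 1.
(2) fails at (0,0,0,0,0): the formula yields 0, f is 1.
(3) fails at (0,0,0,0,0): the formula yields 0, f is 1.
Only (4) survives; checking it on all 32 rows confirms it matches f.

4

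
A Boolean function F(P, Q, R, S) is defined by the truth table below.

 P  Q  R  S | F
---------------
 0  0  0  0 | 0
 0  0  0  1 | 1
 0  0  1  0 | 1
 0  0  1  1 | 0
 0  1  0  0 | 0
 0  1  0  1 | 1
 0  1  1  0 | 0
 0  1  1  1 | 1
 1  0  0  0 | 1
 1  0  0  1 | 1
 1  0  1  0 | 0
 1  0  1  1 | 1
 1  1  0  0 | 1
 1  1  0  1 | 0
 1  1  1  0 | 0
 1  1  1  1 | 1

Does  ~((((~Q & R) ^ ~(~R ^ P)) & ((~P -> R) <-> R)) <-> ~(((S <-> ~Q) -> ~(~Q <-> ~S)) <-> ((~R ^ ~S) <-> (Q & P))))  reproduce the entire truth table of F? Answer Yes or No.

Check the formula against F row by row:
  P=0, Q=0, R=0, S=0: formula gives 0, F = 0 ✓
  P=0, Q=0, R=0, S=1: formula gives 1, F = 1 ✓
  P=0, Q=0, R=1, S=0: formula gives 1, F = 1 ✓
  P=0, Q=0, R=1, S=1: formula gives 0, F = 0 ✓
  …
  P=1, Q=0, R=0, S=0: formula gives 0, but F = 1 ✗
A single disagreement suffices: at (1,0,0,0) they differ, so the formula does not compute F.

No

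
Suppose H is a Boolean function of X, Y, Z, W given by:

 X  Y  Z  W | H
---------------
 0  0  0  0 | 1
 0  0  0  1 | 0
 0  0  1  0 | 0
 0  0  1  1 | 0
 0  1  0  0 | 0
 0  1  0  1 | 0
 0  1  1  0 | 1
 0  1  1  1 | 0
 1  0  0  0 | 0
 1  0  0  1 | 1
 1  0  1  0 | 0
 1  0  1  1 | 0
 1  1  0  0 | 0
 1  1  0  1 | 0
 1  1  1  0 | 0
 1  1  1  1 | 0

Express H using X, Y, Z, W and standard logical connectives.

Collect the rows where H=1 — (0,0,0,0), (0,1,1,0), (1,0,0,1) — and write one minterm per row: ¬X·¬Y·¬Z·¬W, ¬X·Y·Z·¬W, X·¬Y·¬Z·W. Their union (logical OR) reproduces the table exactly.

H(X, Y, Z, W) = ((((not X and not Y) and not Z) and not W) or (((not X and Y) and Z) and not W)) or (((X and not Y) and not Z) and W)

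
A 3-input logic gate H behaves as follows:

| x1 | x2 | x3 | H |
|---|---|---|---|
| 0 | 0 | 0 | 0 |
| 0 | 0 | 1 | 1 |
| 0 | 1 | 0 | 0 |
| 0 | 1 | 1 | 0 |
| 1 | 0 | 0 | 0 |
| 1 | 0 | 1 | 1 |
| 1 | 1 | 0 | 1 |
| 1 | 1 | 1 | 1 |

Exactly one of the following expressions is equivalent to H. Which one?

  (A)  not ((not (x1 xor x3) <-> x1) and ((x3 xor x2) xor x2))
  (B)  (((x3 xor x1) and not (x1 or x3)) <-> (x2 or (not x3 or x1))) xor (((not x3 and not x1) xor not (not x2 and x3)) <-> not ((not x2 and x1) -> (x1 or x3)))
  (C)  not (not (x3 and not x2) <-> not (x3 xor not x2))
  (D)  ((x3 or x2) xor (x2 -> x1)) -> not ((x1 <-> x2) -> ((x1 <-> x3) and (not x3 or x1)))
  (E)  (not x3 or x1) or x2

(A) fails at (0,0,0): the formula yields 1, H is 0.
(B) fails at (0,0,0): the formula yields 1, H is 0.
(C) fails at (0,0,0): the formula yields 1, H is 0.
(E) fails at (0,0,0): the formula yields 1, H is 0.
(D) is the remaining candidate, and it agrees with H on all 8 inputs.

D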